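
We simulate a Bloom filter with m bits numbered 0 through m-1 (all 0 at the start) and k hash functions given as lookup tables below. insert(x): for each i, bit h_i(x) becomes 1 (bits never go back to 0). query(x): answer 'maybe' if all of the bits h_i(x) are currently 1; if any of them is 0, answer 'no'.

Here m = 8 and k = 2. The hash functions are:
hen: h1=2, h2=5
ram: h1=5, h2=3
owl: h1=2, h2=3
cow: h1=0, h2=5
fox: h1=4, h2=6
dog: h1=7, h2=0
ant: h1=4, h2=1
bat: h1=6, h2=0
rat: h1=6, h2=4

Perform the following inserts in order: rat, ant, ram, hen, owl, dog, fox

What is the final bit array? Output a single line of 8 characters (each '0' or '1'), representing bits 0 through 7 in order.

Start: bits=00000000
After insert 'rat': sets bits 4 6 -> bits=00001010
After insert 'ant': sets bits 1 4 -> bits=01001010
After insert 'ram': sets bits 3 5 -> bits=01011110
After insert 'hen': sets bits 2 5 -> bits=01111110
After insert 'owl': sets bits 2 3 -> bits=01111110
After insert 'dog': sets bits 0 7 -> bits=11111111
After insert 'fox': sets bits 4 6 -> bits=11111111

Answer: 11111111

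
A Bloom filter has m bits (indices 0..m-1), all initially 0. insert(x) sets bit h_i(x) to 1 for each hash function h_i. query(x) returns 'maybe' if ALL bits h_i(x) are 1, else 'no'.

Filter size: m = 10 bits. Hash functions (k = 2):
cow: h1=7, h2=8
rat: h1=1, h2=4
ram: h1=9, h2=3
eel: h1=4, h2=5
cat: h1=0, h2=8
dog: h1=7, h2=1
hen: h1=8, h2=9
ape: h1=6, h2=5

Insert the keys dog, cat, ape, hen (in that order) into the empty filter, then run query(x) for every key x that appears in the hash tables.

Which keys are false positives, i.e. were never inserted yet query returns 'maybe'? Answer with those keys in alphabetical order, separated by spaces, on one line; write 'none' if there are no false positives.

Answer: cow

Derivation:
Start: bits=0000000000
After insert 'dog': sets bits 1 7 -> bits=0100000100
After insert 'cat': sets bits 0 8 -> bits=1100000110
After insert 'ape': sets bits 5 6 -> bits=1100011110
After insert 'hen': sets bits 8 9 -> bits=1100011111
Not inserted: cow eel ram rat — query each against bits=1100011111:
query cow: checks bit7=1, bit8=1 (all 1) -> maybe => FALSE POSITIVE
query eel: checks bit4=0, bit5=1 (has a 0) -> no => not a false positive
query ram: checks bit3=0, bit9=1 (has a 0) -> no => not a false positive
query rat: checks bit1=1, bit4=0 (has a 0) -> no => not a false positive
False positives (alphabetical): cow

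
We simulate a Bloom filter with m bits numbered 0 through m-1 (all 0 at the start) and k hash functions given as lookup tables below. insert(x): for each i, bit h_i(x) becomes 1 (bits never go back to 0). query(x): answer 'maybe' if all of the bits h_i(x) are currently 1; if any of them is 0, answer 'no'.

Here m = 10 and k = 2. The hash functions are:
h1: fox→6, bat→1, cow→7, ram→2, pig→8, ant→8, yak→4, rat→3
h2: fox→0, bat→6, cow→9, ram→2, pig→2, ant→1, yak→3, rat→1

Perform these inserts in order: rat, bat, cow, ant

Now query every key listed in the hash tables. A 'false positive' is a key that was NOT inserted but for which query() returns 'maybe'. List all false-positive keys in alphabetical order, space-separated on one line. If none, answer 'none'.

Answer: none

Derivation:
Start: bits=0000000000
After insert 'rat': sets bits 1 3 -> bits=0101000000
After insert 'bat': sets bits 1 6 -> bits=0101001000
After insert 'cow': sets bits 7 9 -> bits=0101001101
After insert 'ant': sets bits 1 8 -> bits=0101001111
Not inserted: fox pig ram yak — query each against bits=0101001111:
query fox: checks bit0=0, bit6=1 (has a 0) -> no => not a false positive
query pig: checks bit2=0, bit8=1 (has a 0) -> no => not a false positive
query ram: checks bit2=0 (has a 0) -> no => not a false positive
query yak: checks bit3=1, bit4=0 (has a 0) -> no => not a false positive
False positives (alphabetical): none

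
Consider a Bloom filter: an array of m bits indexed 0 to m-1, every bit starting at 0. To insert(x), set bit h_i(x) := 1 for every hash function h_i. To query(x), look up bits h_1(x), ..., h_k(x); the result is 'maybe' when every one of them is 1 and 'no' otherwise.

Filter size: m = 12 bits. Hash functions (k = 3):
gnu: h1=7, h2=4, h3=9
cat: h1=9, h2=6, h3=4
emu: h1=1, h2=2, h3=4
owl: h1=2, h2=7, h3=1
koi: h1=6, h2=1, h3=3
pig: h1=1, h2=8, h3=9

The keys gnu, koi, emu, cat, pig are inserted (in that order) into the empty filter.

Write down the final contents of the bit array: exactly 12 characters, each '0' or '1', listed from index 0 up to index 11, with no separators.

Start: bits=000000000000
After insert 'gnu': sets bits 4 7 9 -> bits=000010010100
After insert 'koi': sets bits 1 3 6 -> bits=010110110100
After insert 'emu': sets bits 1 2 4 -> bits=011110110100
After insert 'cat': sets bits 4 6 9 -> bits=011110110100
After insert 'pig': sets bits 1 8 9 -> bits=011110111100

Answer: 011110111100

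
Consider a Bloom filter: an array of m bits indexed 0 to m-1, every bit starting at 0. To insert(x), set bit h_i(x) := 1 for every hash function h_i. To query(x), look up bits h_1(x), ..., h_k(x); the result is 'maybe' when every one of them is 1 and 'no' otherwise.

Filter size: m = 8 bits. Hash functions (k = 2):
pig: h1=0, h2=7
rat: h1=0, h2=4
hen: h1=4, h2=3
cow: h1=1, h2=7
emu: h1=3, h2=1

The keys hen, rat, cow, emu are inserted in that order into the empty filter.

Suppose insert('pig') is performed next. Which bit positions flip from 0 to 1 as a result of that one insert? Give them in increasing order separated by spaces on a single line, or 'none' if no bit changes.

Start: bits=00000000
After insert 'hen': sets bits 3 4 -> bits=00011000
After insert 'rat': sets bits 0 4 -> bits=10011000
After insert 'cow': sets bits 1 7 -> bits=11011001
After insert 'emu': sets bits 1 3 -> bits=11011001
insert 'pig' would touch bits 0 7; currently bit0=1, bit7=1
Bits that are 0 among those (would change 0->1): none

Answer: none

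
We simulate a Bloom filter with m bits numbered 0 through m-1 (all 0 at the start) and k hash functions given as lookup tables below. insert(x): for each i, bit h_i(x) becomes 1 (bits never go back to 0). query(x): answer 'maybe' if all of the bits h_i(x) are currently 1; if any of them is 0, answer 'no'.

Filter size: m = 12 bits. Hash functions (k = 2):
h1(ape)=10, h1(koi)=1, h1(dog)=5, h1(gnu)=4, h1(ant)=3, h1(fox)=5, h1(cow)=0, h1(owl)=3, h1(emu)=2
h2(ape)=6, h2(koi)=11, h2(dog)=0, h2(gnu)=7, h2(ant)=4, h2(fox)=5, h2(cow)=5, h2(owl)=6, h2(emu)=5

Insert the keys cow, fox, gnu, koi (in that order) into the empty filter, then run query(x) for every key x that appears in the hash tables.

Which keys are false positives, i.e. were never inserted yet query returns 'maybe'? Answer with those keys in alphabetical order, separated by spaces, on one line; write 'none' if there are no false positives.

Answer: dog

Derivation:
Start: bits=000000000000
After insert 'cow': sets bits 0 5 -> bits=100001000000
After insert 'fox': sets bits 5 -> bits=100001000000
After insert 'gnu': sets bits 4 7 -> bits=100011010000
After insert 'koi': sets bits 1 11 -> bits=110011010001
Not inserted: ant ape dog emu owl — query each against bits=110011010001:
query ant: checks bit3=0, bit4=1 (has a 0) -> no => not a false positive
query ape: checks bit6=0, bit10=0 (has a 0) -> no => not a false positive
query dog: checks bit0=1, bit5=1 (all 1) -> maybe => FALSE POSITIVE
query emu: checks bit2=0, bit5=1 (has a 0) -> no => not a false positive
query owl: checks bit3=0, bit6=0 (has a 0) -> no => not a false positive
False positives (alphabetical): dog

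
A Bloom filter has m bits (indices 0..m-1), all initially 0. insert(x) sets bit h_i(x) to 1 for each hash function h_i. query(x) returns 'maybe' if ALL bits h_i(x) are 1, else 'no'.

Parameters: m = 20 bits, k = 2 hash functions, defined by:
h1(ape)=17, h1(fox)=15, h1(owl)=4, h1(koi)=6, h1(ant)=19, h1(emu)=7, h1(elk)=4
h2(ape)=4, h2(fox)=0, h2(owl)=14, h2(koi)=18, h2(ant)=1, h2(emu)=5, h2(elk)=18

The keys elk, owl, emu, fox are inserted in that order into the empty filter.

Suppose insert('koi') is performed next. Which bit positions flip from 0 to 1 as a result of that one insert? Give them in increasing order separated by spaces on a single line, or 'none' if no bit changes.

Start: bits=00000000000000000000
After insert 'elk': sets bits 4 18 -> bits=00001000000000000010
After insert 'owl': sets bits 4 14 -> bits=00001000000000100010
After insert 'emu': sets bits 5 7 -> bits=00001101000000100010
After insert 'fox': sets bits 0 15 -> bits=10001101000000110010
insert 'koi' would touch bits 6 18; currently bit6=0, bit18=1
Bits that are 0 among those (would change 0->1): 6

Answer: 6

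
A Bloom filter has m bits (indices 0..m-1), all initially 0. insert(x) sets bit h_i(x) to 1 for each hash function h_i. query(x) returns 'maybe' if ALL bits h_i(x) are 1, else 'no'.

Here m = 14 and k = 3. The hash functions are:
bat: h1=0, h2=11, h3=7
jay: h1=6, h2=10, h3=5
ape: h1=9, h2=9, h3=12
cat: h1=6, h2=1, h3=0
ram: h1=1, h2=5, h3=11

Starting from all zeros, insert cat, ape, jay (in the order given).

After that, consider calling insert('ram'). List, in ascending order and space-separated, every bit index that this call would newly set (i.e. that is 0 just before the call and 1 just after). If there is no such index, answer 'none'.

Start: bits=00000000000000
After insert 'cat': sets bits 0 1 6 -> bits=11000010000000
After insert 'ape': sets bits 9 12 -> bits=11000010010010
After insert 'jay': sets bits 5 6 10 -> bits=11000110011010
insert 'ram' would touch bits 1 5 11; currently bit1=1, bit5=1, bit11=0
Bits that are 0 among those (would change 0->1): 11

Answer: 11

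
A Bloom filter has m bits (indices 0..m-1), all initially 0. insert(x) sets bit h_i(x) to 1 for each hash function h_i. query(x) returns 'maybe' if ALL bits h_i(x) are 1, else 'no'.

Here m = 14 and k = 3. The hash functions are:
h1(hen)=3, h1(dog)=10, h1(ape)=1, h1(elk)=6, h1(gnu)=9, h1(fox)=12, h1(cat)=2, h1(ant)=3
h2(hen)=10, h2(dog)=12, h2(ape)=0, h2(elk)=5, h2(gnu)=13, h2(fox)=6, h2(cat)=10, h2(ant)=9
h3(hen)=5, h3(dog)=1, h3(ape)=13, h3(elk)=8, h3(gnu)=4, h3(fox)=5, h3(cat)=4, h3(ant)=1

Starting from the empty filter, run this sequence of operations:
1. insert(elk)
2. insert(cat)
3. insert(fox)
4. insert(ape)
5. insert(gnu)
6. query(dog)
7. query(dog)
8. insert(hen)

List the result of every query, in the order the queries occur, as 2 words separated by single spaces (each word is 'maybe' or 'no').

Answer: maybe maybe

Derivation:
Start: bits=00000000000000
Op 1: insert elk -> sets bits 5 6 8 -> bits=00000110100000
Op 2: insert cat -> sets bits 2 4 10 -> bits=00101110101000
Op 3: insert fox -> sets bits 5 6 12 -> bits=00101110101010
Op 4: insert ape -> sets bits 0 1 13 -> bits=11101110101011
Op 5: insert gnu -> sets bits 4 9 13 -> bits=11101110111011
Op 6: query dog -> checks bit1=1, bit10=1, bit12=1 (all 1) -> maybe
Op 7: query dog -> checks bit1=1, bit10=1, bit12=1 (all 1) -> maybe
Op 8: insert hen -> sets bits 3 5 10 -> bits=11111110111011
Query results in order: maybe maybe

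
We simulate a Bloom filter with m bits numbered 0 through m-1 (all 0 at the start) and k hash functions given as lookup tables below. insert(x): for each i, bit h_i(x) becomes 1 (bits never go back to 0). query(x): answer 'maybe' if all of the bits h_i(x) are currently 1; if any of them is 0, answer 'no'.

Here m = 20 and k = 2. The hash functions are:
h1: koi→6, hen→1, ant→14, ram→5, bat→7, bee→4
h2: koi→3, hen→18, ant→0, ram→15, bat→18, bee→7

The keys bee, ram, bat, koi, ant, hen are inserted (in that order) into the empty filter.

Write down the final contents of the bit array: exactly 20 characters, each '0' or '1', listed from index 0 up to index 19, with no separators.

Answer: 11011111000000110010

Derivation:
Start: bits=00000000000000000000
After insert 'bee': sets bits 4 7 -> bits=00001001000000000000
After insert 'ram': sets bits 5 15 -> bits=00001101000000010000
After insert 'bat': sets bits 7 18 -> bits=00001101000000010010
After insert 'koi': sets bits 3 6 -> bits=00011111000000010010
After insert 'ant': sets bits 0 14 -> bits=10011111000000110010
After insert 'hen': sets bits 1 18 -> bits=11011111000000110010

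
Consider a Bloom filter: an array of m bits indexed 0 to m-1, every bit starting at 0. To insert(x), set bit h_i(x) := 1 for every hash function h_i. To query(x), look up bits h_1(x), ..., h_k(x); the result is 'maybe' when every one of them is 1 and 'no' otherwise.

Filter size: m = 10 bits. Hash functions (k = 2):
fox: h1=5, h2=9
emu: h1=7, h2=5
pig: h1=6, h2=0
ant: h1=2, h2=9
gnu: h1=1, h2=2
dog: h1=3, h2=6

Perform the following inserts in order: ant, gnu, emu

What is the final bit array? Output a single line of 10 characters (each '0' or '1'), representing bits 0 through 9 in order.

Answer: 0110010101

Derivation:
Start: bits=0000000000
After insert 'ant': sets bits 2 9 -> bits=0010000001
After insert 'gnu': sets bits 1 2 -> bits=0110000001
After insert 'emu': sets bits 5 7 -> bits=0110010101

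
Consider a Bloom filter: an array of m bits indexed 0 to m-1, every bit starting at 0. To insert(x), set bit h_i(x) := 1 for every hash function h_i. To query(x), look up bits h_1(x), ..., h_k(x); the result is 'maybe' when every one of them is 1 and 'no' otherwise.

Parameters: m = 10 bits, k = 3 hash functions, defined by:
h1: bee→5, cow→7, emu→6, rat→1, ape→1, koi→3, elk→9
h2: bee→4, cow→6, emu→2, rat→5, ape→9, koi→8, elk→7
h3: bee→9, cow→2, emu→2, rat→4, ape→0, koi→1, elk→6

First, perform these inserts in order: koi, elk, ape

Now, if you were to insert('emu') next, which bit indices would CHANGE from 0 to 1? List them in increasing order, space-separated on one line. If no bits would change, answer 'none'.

Answer: 2

Derivation:
Start: bits=0000000000
After insert 'koi': sets bits 1 3 8 -> bits=0101000010
After insert 'elk': sets bits 6 7 9 -> bits=0101001111
After insert 'ape': sets bits 0 1 9 -> bits=1101001111
insert 'emu' would touch bits 2 6; currently bit2=0, bit6=1
Bits that are 0 among those (would change 0->1): 2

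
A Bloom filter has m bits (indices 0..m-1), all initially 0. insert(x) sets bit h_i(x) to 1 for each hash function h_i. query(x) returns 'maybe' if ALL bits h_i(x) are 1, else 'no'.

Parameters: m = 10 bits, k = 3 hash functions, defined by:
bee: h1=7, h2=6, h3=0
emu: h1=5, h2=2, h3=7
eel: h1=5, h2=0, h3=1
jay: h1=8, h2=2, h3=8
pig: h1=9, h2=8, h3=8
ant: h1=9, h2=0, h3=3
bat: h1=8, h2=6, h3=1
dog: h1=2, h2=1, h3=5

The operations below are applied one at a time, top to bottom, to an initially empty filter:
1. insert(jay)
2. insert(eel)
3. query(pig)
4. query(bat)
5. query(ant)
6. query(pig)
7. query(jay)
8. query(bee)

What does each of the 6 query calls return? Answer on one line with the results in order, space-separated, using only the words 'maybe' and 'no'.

Answer: no no no no maybe no

Derivation:
Start: bits=0000000000
Op 1: insert jay -> sets bits 2 8 -> bits=0010000010
Op 2: insert eel -> sets bits 0 1 5 -> bits=1110010010
Op 3: query pig -> checks bit8=1, bit9=0 (has a 0) -> no
Op 4: query bat -> checks bit1=1, bit6=0, bit8=1 (has a 0) -> no
Op 5: query ant -> checks bit0=1, bit3=0, bit9=0 (has a 0) -> no
Op 6: query pig -> checks bit8=1, bit9=0 (has a 0) -> no
Op 7: query jay -> checks bit2=1, bit8=1 (all 1) -> maybe
Op 8: query bee -> checks bit0=1, bit6=0, bit7=0 (has a 0) -> no
Query results in order: no no no no maybe no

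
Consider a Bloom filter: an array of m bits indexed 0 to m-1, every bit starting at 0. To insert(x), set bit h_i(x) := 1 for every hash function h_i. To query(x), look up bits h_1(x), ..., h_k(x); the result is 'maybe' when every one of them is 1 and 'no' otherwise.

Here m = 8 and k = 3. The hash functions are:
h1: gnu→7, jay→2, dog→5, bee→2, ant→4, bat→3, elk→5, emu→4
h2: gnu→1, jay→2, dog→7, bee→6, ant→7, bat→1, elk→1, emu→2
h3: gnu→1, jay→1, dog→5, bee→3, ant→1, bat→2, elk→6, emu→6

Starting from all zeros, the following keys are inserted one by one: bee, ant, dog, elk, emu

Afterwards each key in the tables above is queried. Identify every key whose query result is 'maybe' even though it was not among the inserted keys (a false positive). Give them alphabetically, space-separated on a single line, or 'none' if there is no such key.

Start: bits=00000000
After insert 'bee': sets bits 2 3 6 -> bits=00110010
After insert 'ant': sets bits 1 4 7 -> bits=01111011
After insert 'dog': sets bits 5 7 -> bits=01111111
After insert 'elk': sets bits 1 5 6 -> bits=01111111
After insert 'emu': sets bits 2 4 6 -> bits=01111111
Not inserted: bat gnu jay — query each against bits=01111111:
query bat: checks bit1=1, bit2=1, bit3=1 (all 1) -> maybe => FALSE POSITIVE
query gnu: checks bit1=1, bit7=1 (all 1) -> maybe => FALSE POSITIVE
query jay: checks bit1=1, bit2=1 (all 1) -> maybe => FALSE POSITIVE
False positives (alphabetical): bat gnu jay

Answer: bat gnu jay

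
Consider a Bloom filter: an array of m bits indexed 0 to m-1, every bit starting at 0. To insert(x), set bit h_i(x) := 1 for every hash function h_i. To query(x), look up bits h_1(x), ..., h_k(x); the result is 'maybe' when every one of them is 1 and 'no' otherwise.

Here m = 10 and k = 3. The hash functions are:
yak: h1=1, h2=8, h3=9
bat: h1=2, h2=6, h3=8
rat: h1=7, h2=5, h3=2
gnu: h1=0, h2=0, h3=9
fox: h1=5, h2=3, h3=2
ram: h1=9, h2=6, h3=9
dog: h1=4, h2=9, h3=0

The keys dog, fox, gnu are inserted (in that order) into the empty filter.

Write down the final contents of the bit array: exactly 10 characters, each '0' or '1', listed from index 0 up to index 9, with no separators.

Answer: 1011110001

Derivation:
Start: bits=0000000000
After insert 'dog': sets bits 0 4 9 -> bits=1000100001
After insert 'fox': sets bits 2 3 5 -> bits=1011110001
After insert 'gnu': sets bits 0 9 -> bits=1011110001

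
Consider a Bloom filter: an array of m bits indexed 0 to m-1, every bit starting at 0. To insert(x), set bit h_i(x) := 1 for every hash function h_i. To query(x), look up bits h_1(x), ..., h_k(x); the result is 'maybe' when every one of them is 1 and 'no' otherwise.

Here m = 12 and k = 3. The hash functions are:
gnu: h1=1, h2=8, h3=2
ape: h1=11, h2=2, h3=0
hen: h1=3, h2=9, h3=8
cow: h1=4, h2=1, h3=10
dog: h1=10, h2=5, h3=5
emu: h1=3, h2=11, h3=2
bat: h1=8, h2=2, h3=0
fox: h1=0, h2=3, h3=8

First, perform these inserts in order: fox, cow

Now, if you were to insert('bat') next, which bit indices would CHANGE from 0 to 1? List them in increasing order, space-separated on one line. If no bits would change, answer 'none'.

Answer: 2

Derivation:
Start: bits=000000000000
After insert 'fox': sets bits 0 3 8 -> bits=100100001000
After insert 'cow': sets bits 1 4 10 -> bits=110110001010
insert 'bat' would touch bits 0 2 8; currently bit0=1, bit2=0, bit8=1
Bits that are 0 among those (would change 0->1): 2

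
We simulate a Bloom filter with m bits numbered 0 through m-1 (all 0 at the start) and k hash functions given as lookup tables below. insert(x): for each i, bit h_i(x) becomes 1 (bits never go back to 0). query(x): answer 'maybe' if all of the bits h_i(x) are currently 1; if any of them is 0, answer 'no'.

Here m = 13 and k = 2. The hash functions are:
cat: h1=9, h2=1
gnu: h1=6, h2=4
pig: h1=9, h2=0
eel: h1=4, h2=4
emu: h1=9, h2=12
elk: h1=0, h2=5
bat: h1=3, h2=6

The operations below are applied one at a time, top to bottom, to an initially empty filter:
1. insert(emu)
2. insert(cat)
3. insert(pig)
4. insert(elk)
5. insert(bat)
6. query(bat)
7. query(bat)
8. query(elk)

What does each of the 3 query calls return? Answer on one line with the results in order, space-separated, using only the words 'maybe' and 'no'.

Start: bits=0000000000000
Op 1: insert emu -> sets bits 9 12 -> bits=0000000001001
Op 2: insert cat -> sets bits 1 9 -> bits=0100000001001
Op 3: insert pig -> sets bits 0 9 -> bits=1100000001001
Op 4: insert elk -> sets bits 0 5 -> bits=1100010001001
Op 5: insert bat -> sets bits 3 6 -> bits=1101011001001
Op 6: query bat -> checks bit3=1, bit6=1 (all 1) -> maybe
Op 7: query bat -> checks bit3=1, bit6=1 (all 1) -> maybe
Op 8: query elk -> checks bit0=1, bit5=1 (all 1) -> maybe
Query results in order: maybe maybe maybe

Answer: maybe maybe maybe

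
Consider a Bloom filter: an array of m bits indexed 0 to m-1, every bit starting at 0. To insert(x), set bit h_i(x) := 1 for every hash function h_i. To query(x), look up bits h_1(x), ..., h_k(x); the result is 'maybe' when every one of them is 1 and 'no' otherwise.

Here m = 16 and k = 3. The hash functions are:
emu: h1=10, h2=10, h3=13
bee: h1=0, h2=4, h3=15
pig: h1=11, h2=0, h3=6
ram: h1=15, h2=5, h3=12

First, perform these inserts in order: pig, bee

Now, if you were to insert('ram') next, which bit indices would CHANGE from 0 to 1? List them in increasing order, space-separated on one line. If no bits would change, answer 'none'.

Answer: 5 12

Derivation:
Start: bits=0000000000000000
After insert 'pig': sets bits 0 6 11 -> bits=1000001000010000
After insert 'bee': sets bits 0 4 15 -> bits=1000101000010001
insert 'ram' would touch bits 5 12 15; currently bit5=0, bit12=0, bit15=1
Bits that are 0 among those (would change 0->1): 5 12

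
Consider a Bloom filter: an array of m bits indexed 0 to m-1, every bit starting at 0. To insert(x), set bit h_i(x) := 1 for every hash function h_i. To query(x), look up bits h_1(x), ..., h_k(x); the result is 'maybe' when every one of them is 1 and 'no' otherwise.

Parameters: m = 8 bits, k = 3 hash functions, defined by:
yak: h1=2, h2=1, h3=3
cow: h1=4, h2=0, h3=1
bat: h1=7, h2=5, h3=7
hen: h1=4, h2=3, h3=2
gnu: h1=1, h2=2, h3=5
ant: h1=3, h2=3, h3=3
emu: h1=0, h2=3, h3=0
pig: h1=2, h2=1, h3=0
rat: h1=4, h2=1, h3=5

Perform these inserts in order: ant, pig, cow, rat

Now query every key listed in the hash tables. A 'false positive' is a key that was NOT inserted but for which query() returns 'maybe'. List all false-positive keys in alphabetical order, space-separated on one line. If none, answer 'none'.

Start: bits=00000000
After insert 'ant': sets bits 3 -> bits=00010000
After insert 'pig': sets bits 0 1 2 -> bits=11110000
After insert 'cow': sets bits 0 1 4 -> bits=11111000
After insert 'rat': sets bits 1 4 5 -> bits=11111100
Not inserted: bat emu gnu hen yak — query each against bits=11111100:
query bat: checks bit5=1, bit7=0 (has a 0) -> no => not a false positive
query emu: checks bit0=1, bit3=1 (all 1) -> maybe => FALSE POSITIVE
query gnu: checks bit1=1, bit2=1, bit5=1 (all 1) -> maybe => FALSE POSITIVE
query hen: checks bit2=1, bit3=1, bit4=1 (all 1) -> maybe => FALSE POSITIVE
query yak: checks bit1=1, bit2=1, bit3=1 (all 1) -> maybe => FALSE POSITIVE
False positives (alphabetical): emu gnu hen yak

Answer: emu gnu hen yak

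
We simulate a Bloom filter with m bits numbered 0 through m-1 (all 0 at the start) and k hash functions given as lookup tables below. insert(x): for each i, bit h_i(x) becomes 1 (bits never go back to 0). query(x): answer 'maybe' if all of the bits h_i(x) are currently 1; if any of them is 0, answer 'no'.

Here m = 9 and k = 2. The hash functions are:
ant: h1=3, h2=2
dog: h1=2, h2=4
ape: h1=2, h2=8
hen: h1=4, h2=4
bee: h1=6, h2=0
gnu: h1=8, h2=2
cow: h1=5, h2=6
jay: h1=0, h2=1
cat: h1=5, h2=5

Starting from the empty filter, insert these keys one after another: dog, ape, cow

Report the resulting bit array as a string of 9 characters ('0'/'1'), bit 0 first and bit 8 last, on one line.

Answer: 001011101

Derivation:
Start: bits=000000000
After insert 'dog': sets bits 2 4 -> bits=001010000
After insert 'ape': sets bits 2 8 -> bits=001010001
After insert 'cow': sets bits 5 6 -> bits=001011101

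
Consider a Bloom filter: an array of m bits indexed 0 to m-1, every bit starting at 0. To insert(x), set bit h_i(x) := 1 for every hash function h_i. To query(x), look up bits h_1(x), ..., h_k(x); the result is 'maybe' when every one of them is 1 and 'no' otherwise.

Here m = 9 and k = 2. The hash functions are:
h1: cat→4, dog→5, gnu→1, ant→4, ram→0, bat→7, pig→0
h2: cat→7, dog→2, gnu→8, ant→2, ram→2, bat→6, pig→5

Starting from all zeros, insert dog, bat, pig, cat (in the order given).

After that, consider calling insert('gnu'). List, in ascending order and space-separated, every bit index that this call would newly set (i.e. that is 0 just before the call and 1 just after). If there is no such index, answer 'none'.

Answer: 1 8

Derivation:
Start: bits=000000000
After insert 'dog': sets bits 2 5 -> bits=001001000
After insert 'bat': sets bits 6 7 -> bits=001001110
After insert 'pig': sets bits 0 5 -> bits=101001110
After insert 'cat': sets bits 4 7 -> bits=101011110
insert 'gnu' would touch bits 1 8; currently bit1=0, bit8=0
Bits that are 0 among those (would change 0->1): 1 8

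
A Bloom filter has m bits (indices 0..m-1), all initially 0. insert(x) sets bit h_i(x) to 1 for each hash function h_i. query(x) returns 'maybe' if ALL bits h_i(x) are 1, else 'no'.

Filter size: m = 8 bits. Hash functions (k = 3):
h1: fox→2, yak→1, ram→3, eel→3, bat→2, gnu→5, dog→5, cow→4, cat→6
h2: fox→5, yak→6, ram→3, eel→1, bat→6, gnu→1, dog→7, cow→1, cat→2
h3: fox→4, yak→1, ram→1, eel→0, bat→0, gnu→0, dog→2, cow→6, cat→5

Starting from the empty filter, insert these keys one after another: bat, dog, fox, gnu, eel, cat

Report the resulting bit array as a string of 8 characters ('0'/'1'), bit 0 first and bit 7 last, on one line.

Start: bits=00000000
After insert 'bat': sets bits 0 2 6 -> bits=10100010
After insert 'dog': sets bits 2 5 7 -> bits=10100111
After insert 'fox': sets bits 2 4 5 -> bits=10101111
After insert 'gnu': sets bits 0 1 5 -> bits=11101111
After insert 'eel': sets bits 0 1 3 -> bits=11111111
After insert 'cat': sets bits 2 5 6 -> bits=11111111

Answer: 11111111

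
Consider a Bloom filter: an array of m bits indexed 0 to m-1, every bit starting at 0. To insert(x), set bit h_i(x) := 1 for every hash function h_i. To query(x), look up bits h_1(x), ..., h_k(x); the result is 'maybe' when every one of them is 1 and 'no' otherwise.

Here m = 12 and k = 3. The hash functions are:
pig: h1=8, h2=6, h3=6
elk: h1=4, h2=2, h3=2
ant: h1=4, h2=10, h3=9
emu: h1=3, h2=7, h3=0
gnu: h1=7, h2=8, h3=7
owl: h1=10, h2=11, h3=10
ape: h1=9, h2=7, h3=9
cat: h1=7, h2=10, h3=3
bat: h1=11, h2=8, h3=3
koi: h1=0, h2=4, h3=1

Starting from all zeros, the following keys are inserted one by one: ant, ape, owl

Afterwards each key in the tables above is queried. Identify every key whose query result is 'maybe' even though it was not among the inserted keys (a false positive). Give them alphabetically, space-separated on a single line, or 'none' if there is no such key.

Start: bits=000000000000
After insert 'ant': sets bits 4 9 10 -> bits=000010000110
After insert 'ape': sets bits 7 9 -> bits=000010010110
After insert 'owl': sets bits 10 11 -> bits=000010010111
Not inserted: bat cat elk emu gnu koi pig — query each against bits=000010010111:
query bat: checks bit3=0, bit8=0, bit11=1 (has a 0) -> no => not a false positive
query cat: checks bit3=0, bit7=1, bit10=1 (has a 0) -> no => not a false positive
query elk: checks bit2=0, bit4=1 (has a 0) -> no => not a false positive
query emu: checks bit0=0, bit3=0, bit7=1 (has a 0) -> no => not a false positive
query gnu: checks bit7=1, bit8=0 (has a 0) -> no => not a false positive
query koi: checks bit0=0, bit1=0, bit4=1 (has a 0) -> no => not a false positive
query pig: checks bit6=0, bit8=0 (has a 0) -> no => not a false positive
False positives (alphabetical): none

Answer: none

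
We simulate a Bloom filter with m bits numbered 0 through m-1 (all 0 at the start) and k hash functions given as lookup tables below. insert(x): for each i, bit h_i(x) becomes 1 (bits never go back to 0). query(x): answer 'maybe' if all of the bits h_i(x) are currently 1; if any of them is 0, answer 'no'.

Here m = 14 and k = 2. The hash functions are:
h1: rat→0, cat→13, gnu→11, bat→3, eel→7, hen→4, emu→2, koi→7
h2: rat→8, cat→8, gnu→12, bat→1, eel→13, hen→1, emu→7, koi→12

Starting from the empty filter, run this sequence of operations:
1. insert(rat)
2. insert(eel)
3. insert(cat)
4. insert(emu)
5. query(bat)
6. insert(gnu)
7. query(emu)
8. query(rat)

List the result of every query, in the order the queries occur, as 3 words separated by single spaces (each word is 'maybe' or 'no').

Answer: no maybe maybe

Derivation:
Start: bits=00000000000000
Op 1: insert rat -> sets bits 0 8 -> bits=10000000100000
Op 2: insert eel -> sets bits 7 13 -> bits=10000001100001
Op 3: insert cat -> sets bits 8 13 -> bits=10000001100001
Op 4: insert emu -> sets bits 2 7 -> bits=10100001100001
Op 5: query bat -> checks bit1=0, bit3=0 (has a 0) -> no
Op 6: insert gnu -> sets bits 11 12 -> bits=10100001100111
Op 7: query emu -> checks bit2=1, bit7=1 (all 1) -> maybe
Op 8: query rat -> checks bit0=1, bit8=1 (all 1) -> maybe
Query results in order: no maybe maybe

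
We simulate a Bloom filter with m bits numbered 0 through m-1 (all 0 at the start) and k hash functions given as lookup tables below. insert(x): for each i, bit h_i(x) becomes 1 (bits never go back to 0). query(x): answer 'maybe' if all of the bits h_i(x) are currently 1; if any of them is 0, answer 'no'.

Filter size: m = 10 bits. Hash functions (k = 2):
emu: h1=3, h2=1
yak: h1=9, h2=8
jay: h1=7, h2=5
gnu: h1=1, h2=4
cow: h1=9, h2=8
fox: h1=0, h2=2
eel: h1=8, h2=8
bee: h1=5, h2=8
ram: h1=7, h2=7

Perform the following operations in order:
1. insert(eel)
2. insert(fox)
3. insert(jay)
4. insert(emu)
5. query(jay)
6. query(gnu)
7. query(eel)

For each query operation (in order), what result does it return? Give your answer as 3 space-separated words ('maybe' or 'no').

Answer: maybe no maybe

Derivation:
Start: bits=0000000000
Op 1: insert eel -> sets bits 8 -> bits=0000000010
Op 2: insert fox -> sets bits 0 2 -> bits=1010000010
Op 3: insert jay -> sets bits 5 7 -> bits=1010010110
Op 4: insert emu -> sets bits 1 3 -> bits=1111010110
Op 5: query jay -> checks bit5=1, bit7=1 (all 1) -> maybe
Op 6: query gnu -> checks bit1=1, bit4=0 (has a 0) -> no
Op 7: query eel -> checks bit8=1 (all 1) -> maybe
Query results in order: maybe no maybe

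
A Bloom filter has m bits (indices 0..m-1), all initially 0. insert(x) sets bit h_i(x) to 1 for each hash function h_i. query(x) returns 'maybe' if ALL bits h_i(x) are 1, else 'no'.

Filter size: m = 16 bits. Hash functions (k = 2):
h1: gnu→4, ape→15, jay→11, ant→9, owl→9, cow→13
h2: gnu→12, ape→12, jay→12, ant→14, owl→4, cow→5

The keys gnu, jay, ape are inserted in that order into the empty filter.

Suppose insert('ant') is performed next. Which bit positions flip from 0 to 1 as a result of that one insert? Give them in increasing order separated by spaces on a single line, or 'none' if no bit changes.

Answer: 9 14

Derivation:
Start: bits=0000000000000000
After insert 'gnu': sets bits 4 12 -> bits=0000100000001000
After insert 'jay': sets bits 11 12 -> bits=0000100000011000
After insert 'ape': sets bits 12 15 -> bits=0000100000011001
insert 'ant' would touch bits 9 14; currently bit9=0, bit14=0
Bits that are 0 among those (would change 0->1): 9 14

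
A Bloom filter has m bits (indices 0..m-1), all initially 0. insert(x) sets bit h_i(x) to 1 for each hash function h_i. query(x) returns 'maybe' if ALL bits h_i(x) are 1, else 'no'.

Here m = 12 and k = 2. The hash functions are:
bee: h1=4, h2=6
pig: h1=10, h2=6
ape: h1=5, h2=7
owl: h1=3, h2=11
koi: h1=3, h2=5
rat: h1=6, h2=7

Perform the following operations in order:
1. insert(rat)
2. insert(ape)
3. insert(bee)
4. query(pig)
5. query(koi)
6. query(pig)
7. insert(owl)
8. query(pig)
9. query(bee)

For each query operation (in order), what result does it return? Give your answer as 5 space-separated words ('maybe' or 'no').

Start: bits=000000000000
Op 1: insert rat -> sets bits 6 7 -> bits=000000110000
Op 2: insert ape -> sets bits 5 7 -> bits=000001110000
Op 3: insert bee -> sets bits 4 6 -> bits=000011110000
Op 4: query pig -> checks bit6=1, bit10=0 (has a 0) -> no
Op 5: query koi -> checks bit3=0, bit5=1 (has a 0) -> no
Op 6: query pig -> checks bit6=1, bit10=0 (has a 0) -> no
Op 7: insert owl -> sets bits 3 11 -> bits=000111110001
Op 8: query pig -> checks bit6=1, bit10=0 (has a 0) -> no
Op 9: query bee -> checks bit4=1, bit6=1 (all 1) -> maybe
Query results in order: no no no no maybe

Answer: no no no no maybe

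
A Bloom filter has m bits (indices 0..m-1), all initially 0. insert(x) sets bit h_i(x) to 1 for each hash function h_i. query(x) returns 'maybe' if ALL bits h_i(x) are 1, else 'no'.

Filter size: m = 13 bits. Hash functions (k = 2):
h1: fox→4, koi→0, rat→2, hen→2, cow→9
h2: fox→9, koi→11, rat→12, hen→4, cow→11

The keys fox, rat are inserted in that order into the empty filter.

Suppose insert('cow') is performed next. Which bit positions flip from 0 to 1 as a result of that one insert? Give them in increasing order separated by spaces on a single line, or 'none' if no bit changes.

Start: bits=0000000000000
After insert 'fox': sets bits 4 9 -> bits=0000100001000
After insert 'rat': sets bits 2 12 -> bits=0010100001001
insert 'cow' would touch bits 9 11; currently bit9=1, bit11=0
Bits that are 0 among those (would change 0->1): 11

Answer: 11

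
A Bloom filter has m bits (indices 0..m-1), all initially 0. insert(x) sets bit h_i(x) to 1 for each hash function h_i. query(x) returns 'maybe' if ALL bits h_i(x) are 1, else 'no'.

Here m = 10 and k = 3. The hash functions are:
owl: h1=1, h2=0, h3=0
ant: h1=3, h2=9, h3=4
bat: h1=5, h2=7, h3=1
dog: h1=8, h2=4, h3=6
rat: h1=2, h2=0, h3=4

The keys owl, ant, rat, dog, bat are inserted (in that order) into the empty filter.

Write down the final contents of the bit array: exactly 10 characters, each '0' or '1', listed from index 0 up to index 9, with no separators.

Start: bits=0000000000
After insert 'owl': sets bits 0 1 -> bits=1100000000
After insert 'ant': sets bits 3 4 9 -> bits=1101100001
After insert 'rat': sets bits 0 2 4 -> bits=1111100001
After insert 'dog': sets bits 4 6 8 -> bits=1111101011
After insert 'bat': sets bits 1 5 7 -> bits=1111111111

Answer: 1111111111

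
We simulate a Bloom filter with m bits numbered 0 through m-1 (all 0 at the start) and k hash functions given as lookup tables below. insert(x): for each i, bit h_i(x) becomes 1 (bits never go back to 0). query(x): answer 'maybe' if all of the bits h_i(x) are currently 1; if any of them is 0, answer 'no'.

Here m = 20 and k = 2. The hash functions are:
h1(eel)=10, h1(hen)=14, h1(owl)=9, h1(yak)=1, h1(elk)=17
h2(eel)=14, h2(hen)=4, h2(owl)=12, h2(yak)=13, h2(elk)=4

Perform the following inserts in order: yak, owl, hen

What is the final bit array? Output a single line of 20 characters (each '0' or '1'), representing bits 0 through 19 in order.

Answer: 01001000010011100000

Derivation:
Start: bits=00000000000000000000
After insert 'yak': sets bits 1 13 -> bits=01000000000001000000
After insert 'owl': sets bits 9 12 -> bits=01000000010011000000
After insert 'hen': sets bits 4 14 -> bits=01001000010011100000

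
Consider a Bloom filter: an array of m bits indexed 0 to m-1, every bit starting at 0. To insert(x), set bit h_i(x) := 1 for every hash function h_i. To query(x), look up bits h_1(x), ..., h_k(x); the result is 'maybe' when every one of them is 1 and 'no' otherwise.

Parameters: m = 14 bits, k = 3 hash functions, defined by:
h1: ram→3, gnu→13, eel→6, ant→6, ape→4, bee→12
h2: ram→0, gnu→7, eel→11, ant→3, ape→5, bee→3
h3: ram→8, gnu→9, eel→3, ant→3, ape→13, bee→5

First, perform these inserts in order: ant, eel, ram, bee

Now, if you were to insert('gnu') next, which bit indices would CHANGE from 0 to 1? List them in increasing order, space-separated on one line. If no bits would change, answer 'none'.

Answer: 7 9 13

Derivation:
Start: bits=00000000000000
After insert 'ant': sets bits 3 6 -> bits=00010010000000
After insert 'eel': sets bits 3 6 11 -> bits=00010010000100
After insert 'ram': sets bits 0 3 8 -> bits=10010010100100
After insert 'bee': sets bits 3 5 12 -> bits=10010110100110
insert 'gnu' would touch bits 7 9 13; currently bit7=0, bit9=0, bit13=0
Bits that are 0 among those (would change 0->1): 7 9 13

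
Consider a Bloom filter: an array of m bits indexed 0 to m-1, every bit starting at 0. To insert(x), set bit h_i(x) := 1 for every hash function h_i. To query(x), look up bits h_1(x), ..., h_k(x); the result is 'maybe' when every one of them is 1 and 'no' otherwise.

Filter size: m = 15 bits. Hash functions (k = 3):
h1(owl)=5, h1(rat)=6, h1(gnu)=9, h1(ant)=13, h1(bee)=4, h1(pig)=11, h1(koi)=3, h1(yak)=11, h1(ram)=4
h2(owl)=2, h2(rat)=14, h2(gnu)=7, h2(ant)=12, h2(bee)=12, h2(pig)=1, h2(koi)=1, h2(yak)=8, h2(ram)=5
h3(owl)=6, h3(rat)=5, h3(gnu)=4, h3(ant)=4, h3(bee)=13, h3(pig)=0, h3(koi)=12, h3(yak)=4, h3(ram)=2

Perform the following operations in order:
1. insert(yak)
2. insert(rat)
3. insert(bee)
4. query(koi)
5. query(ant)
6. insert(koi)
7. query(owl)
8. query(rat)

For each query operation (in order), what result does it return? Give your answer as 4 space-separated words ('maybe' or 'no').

Start: bits=000000000000000
Op 1: insert yak -> sets bits 4 8 11 -> bits=000010001001000
Op 2: insert rat -> sets bits 5 6 14 -> bits=000011101001001
Op 3: insert bee -> sets bits 4 12 13 -> bits=000011101001111
Op 4: query koi -> checks bit1=0, bit3=0, bit12=1 (has a 0) -> no
Op 5: query ant -> checks bit4=1, bit12=1, bit13=1 (all 1) -> maybe
Op 6: insert koi -> sets bits 1 3 12 -> bits=010111101001111
Op 7: query owl -> checks bit2=0, bit5=1, bit6=1 (has a 0) -> no
Op 8: query rat -> checks bit5=1, bit6=1, bit14=1 (all 1) -> maybe
Query results in order: no maybe no maybe

Answer: no maybe no maybe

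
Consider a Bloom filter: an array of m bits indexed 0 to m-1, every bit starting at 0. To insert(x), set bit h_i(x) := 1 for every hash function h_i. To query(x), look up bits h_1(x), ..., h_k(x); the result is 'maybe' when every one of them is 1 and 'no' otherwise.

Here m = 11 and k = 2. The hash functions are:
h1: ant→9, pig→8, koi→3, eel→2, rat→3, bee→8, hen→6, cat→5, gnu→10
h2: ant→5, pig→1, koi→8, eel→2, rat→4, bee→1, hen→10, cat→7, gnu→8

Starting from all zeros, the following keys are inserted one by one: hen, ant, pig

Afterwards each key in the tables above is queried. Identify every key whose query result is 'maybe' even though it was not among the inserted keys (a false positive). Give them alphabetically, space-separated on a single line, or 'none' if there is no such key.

Answer: bee gnu

Derivation:
Start: bits=00000000000
After insert 'hen': sets bits 6 10 -> bits=00000010001
After insert 'ant': sets bits 5 9 -> bits=00000110011
After insert 'pig': sets bits 1 8 -> bits=01000110111
Not inserted: bee cat eel gnu koi rat — query each against bits=01000110111:
query bee: checks bit1=1, bit8=1 (all 1) -> maybe => FALSE POSITIVE
query cat: checks bit5=1, bit7=0 (has a 0) -> no => not a false positive
query eel: checks bit2=0 (has a 0) -> no => not a false positive
query gnu: checks bit8=1, bit10=1 (all 1) -> maybe => FALSE POSITIVE
query koi: checks bit3=0, bit8=1 (has a 0) -> no => not a false positive
query rat: checks bit3=0, bit4=0 (has a 0) -> no => not a false positive
False positives (alphabetical): bee gnu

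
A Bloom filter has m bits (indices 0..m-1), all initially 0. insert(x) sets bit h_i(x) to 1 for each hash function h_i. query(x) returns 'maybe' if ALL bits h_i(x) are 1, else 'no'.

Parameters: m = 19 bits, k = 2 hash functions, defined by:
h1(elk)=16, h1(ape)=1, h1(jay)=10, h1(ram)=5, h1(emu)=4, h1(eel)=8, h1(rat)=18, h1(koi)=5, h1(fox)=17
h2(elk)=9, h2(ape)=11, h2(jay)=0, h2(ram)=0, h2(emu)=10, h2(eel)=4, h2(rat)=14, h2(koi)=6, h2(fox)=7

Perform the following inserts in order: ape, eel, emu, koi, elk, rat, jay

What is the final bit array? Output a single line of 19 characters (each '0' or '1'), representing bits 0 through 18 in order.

Start: bits=0000000000000000000
After insert 'ape': sets bits 1 11 -> bits=0100000000010000000
After insert 'eel': sets bits 4 8 -> bits=0100100010010000000
After insert 'emu': sets bits 4 10 -> bits=0100100010110000000
After insert 'koi': sets bits 5 6 -> bits=0100111010110000000
After insert 'elk': sets bits 9 16 -> bits=0100111011110000100
After insert 'rat': sets bits 14 18 -> bits=0100111011110010101
After insert 'jay': sets bits 0 10 -> bits=1100111011110010101

Answer: 1100111011110010101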